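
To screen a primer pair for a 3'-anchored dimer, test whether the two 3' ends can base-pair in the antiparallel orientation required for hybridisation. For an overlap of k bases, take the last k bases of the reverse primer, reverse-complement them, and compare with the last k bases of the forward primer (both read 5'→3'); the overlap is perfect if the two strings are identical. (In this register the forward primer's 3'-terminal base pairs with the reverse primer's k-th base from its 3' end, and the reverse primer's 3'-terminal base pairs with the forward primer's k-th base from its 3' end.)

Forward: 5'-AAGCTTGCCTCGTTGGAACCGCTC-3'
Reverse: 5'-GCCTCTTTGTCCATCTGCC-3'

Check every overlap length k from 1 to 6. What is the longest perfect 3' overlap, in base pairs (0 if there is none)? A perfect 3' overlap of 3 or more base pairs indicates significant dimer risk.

Last 6 bases (5'→3') — forward …CCGCTC, reverse …TCTGCC.
Reverse complement of the reverse primer's last 6 bases: GGCAGA; its first k bases are the reverse complement of the reverse primer's last k bases, so a perfect k-base overlap needs the forward primer's last k bases to equal them.
Comparing (forward last k vs required): k=1: C vs G ✗; k=2: TC vs GG ✗; k=3: CTC vs GGC ✗; k=4: GCTC vs GGCA ✗; k=5: CGCTC vs GGCAG ✗; k=6: CCGCTC vs GGCAGA ✗.
No overlap length from 1 to 6 is perfect, so the longest perfect 3' overlap is 0.

Longest perfect overlap: 0 complementary base pairs; below the dimer-risk threshold (threshold 3).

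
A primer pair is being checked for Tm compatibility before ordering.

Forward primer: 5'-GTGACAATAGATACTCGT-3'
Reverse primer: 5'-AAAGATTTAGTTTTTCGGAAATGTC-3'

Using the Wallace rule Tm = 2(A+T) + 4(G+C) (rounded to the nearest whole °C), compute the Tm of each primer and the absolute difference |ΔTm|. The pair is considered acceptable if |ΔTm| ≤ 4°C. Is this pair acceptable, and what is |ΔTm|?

|ΔTm| = 14°C; the pair is not acceptable.

Forward: A=6 T=5 G=4 C=3 → Tm = 2·11 + 4·7 = 50°C.
Reverse: A=8 T=10 G=5 C=2 → Tm = 2·18 + 4·7 = 64°C.
|ΔTm| = |50 − 64| = 14°C, > 4°C.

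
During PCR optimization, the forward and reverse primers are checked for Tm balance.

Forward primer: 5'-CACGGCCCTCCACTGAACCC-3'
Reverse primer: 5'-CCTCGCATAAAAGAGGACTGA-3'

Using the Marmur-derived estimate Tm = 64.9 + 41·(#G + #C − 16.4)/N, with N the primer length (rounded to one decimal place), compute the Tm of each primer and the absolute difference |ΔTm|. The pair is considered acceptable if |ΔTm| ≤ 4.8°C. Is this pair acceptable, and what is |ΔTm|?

Forward: G+C = 14, N = 20 → Tm = 64.9 + 41·(14 − 16.4)/20 = 60.0°C.
Reverse: G+C = 10, N = 21 → Tm = 64.9 + 41·(10 − 16.4)/21 = 52.4°C.
|ΔTm| = |60.0 − 52.4| = 7.6°C, > 4.8°C.

|ΔTm| = 7.6°C; the pair is not acceptable.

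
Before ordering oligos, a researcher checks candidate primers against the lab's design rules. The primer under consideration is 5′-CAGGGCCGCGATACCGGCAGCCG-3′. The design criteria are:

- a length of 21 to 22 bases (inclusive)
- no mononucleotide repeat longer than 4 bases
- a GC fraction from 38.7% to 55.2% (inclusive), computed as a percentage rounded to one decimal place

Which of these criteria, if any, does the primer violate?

Fails: length, GC content.

Base counts: A=4, T=1, G=9, C=9 (length 23).
length: length 23, outside 21–22 ✗
homopolymer run: longest run = 3 ✓
GC content: GC 18/23 = 78.3%, outside 38.7–55.2% ✗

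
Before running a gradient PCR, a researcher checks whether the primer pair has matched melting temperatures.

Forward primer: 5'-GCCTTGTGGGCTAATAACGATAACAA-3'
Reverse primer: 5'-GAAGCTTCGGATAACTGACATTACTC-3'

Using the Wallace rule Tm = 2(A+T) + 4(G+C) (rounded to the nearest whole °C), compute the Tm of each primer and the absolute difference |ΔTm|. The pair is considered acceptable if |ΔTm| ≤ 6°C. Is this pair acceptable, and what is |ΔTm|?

|ΔTm| = 0°C; the pair is acceptable.

Forward: A=9 T=6 G=6 C=5 → Tm = 2·15 + 4·11 = 74°C.
Reverse: A=8 T=7 G=5 C=6 → Tm = 2·15 + 4·11 = 74°C.
|ΔTm| = |74 − 74| = 0°C, ≤ 6°C.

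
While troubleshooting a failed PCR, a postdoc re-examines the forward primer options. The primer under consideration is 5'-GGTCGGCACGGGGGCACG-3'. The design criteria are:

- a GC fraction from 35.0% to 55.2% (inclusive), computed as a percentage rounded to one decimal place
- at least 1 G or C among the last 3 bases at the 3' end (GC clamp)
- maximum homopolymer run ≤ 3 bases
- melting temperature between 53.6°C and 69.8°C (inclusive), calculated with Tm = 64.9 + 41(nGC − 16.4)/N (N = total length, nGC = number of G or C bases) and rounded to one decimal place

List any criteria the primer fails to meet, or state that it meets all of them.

Base counts: A=2, T=1, G=10, C=5 (length 18).
GC content: GC 15/18 = 83.3%, outside 35.0–55.2% ✗
GC clamp: 3' end ACG has 2 G/C ✓
homopolymer run: longest run = 5, exceeds 3 ✗
Tm: Tm = 64.9 + 41·(15 − 16.4)/18 = 61.7°C ✓

Fails: GC content, homopolymer run.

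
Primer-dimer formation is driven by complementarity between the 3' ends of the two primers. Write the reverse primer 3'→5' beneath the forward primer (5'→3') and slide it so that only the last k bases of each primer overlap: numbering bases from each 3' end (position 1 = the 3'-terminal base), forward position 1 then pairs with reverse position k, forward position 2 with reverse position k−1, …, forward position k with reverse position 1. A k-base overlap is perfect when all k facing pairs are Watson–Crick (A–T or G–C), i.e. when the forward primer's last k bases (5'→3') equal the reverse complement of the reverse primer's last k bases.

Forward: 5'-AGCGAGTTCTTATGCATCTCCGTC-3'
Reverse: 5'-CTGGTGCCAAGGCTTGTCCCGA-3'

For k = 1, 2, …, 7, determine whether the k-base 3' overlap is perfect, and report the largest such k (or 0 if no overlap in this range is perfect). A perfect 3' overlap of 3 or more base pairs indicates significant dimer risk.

Last 7 bases (5'→3') — forward …CTCCGTC, reverse …GTCCCGA.
Reverse complement of the reverse primer's last 7 bases: TCGGGAC; its first k bases are the reverse complement of the reverse primer's last k bases, so a perfect k-base overlap needs the forward primer's last k bases to equal them.
Comparing (forward last k vs required): k=1: C vs T ✗; k=2: TC vs TC ✓; k=3: GTC vs TCG ✗; k=4: CGTC vs TCGG ✗; k=5: CCGTC vs TCGGG ✗; k=6: TCCGTC vs TCGGGA ✗; k=7: CTCCGTC vs TCGGGAC ✗.
Only k = 2 is perfect, so the longest perfect 3' overlap is 2.

Longest perfect overlap: 2 complementary base pairs; below the dimer-risk threshold (threshold 3).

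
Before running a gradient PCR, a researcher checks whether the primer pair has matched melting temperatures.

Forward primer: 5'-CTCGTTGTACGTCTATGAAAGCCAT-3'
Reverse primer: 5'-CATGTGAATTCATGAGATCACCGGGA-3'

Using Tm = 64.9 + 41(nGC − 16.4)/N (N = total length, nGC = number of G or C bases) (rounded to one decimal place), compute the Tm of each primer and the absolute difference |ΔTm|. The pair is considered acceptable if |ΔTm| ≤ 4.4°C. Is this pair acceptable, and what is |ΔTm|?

|ΔTm| = 2.0°C; the pair is acceptable.

Forward: G+C = 11, N = 25 → Tm = 64.9 + 41·(11 − 16.4)/25 = 56.0°C.
Reverse: G+C = 12, N = 26 → Tm = 64.9 + 41·(12 − 16.4)/26 = 58.0°C.
|ΔTm| = |56.0 − 58.0| = 2.0°C, ≤ 4.4°C.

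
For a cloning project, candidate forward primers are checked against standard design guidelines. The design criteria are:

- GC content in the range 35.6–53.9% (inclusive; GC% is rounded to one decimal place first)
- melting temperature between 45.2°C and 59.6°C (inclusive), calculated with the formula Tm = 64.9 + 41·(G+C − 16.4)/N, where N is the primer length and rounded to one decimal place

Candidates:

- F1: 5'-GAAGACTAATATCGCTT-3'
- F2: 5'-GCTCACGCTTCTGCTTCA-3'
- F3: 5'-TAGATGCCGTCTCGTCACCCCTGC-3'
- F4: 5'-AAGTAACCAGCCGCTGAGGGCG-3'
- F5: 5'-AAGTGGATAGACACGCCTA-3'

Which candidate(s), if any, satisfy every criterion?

F5 only.

F1 (17 nt, A=6 T=5 G=3 C=3): GC 6/17 = 35.3%, outside 35.6–53.9% ✗; Tm = 64.9 + 41·(6 − 16.4)/17 = 39.8°C, outside 45.2–59.6°C ✗ — fails.
F2 (18 nt, A=2 T=6 G=3 C=7): GC 10/18 = 55.6%, outside 35.6–53.9% ✗; Tm = 64.9 + 41·(10 − 16.4)/18 = 50.3°C ✓ — fails.
F3 (24 nt, A=3 T=6 G=5 C=10): GC 15/24 = 62.5%, outside 35.6–53.9% ✗; Tm = 64.9 + 41·(15 − 16.4)/24 = 62.5°C, outside 45.2–59.6°C ✗ — fails.
F4 (22 nt, A=6 T=2 G=8 C=6): GC 14/22 = 63.6%, outside 35.6–53.9% ✗; Tm = 64.9 + 41·(14 − 16.4)/22 = 60.4°C, outside 45.2–59.6°C ✗ — fails.
F5 (19 nt, A=7 T=3 G=5 C=4): GC 9/19 = 47.4% ✓; Tm = 64.9 + 41·(9 − 16.4)/19 = 48.9°C ✓ — passes.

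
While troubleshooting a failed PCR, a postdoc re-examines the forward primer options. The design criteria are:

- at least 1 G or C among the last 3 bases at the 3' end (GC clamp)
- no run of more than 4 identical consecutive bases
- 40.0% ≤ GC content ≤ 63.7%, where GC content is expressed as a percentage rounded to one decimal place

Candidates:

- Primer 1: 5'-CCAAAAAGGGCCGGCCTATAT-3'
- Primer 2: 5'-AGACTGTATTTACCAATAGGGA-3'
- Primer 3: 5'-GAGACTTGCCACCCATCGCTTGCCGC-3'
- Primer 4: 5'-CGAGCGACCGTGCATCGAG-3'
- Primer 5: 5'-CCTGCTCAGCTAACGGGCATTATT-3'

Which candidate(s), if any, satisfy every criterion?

Primer 1 (21 nt, A=7 T=3 G=5 C=6): 3' end TAT has 0 G/C, need ≥1 ✗; longest run = 5, exceeds 4 ✗; GC 11/21 = 52.4% ✓ — fails.
Primer 2 (22 nt, A=8 T=6 G=5 C=3): 3' end GGA has 2 G/C ✓; longest run = 3 ✓; GC 8/22 = 36.4%, outside 40.0–63.7% ✗ — fails.
Primer 3 (26 nt, A=4 T=5 G=6 C=11): 3' end CGC has 3 G/C ✓; longest run = 3 ✓; GC 17/26 = 65.4%, outside 40.0–63.7% ✗ — fails.
Primer 4 (19 nt, A=4 T=2 G=7 C=6): 3' end GAG has 2 G/C ✓; longest run = 2 ✓; GC 13/19 = 68.4%, outside 40.0–63.7% ✗ — fails.
Primer 5 (24 nt, A=5 T=7 G=5 C=7): 3' end ATT has 0 G/C, need ≥1 ✗; longest run = 3 ✓; GC 12/24 = 50.0% ✓ — fails.

None of the candidates satisfy all criteria.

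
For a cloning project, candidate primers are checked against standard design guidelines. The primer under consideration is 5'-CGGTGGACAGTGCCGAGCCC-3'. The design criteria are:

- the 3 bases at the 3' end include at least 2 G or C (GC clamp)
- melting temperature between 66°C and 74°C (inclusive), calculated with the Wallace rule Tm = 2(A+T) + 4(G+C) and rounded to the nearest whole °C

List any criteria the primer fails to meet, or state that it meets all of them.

Meets all criteria.

Base counts: A=3, T=2, G=8, C=7 (length 20).
GC clamp: 3' end CCC has 3 G/C ✓
Tm: Tm = 2·5 + 4·15 = 70°C ✓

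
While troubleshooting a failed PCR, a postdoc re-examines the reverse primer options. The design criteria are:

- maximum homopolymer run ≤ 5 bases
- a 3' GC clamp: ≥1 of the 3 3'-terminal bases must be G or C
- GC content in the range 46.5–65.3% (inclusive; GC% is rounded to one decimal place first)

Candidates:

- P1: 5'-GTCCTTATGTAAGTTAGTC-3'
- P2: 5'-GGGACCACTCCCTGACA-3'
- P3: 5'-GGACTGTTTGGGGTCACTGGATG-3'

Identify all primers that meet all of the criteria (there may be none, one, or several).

P1 (19 nt, A=4 T=8 G=4 C=3): longest run = 2 ✓; 3' end GTC has 2 G/C ✓; GC 7/19 = 36.8%, outside 46.5–65.3% ✗ — fails.
P2 (17 nt, A=4 T=2 G=4 C=7): longest run = 3 ✓; 3' end ACA has 1 G/C ✓; GC 11/17 = 64.7% ✓ — passes.
P3 (23 nt, A=3 T=7 G=10 C=3): longest run = 4 ✓; 3' end ATG has 1 G/C ✓; GC 13/23 = 56.5% ✓ — passes.

P2 and P3.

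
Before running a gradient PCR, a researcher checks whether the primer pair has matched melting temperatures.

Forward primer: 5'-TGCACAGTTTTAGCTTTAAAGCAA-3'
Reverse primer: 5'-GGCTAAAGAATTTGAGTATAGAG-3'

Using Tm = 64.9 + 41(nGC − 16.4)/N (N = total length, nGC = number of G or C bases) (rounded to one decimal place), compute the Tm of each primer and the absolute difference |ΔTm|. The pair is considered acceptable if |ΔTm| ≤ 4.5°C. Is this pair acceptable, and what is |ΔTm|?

|ΔTm| = 0.7°C; the pair is acceptable.

Forward: G+C = 8, N = 24 → Tm = 64.9 + 41·(8 − 16.4)/24 = 50.6°C.
Reverse: G+C = 8, N = 23 → Tm = 64.9 + 41·(8 − 16.4)/23 = 49.9°C.
|ΔTm| = |50.6 − 49.9| = 0.7°C, ≤ 4.5°C.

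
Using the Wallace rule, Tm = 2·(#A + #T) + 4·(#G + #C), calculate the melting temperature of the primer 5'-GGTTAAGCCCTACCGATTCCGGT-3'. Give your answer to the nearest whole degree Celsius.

Base counts: A=4, T=6, G=6, C=7 (length 23).
Tm = 2·(4+6) + 4·(6+7) = 2·10 + 4·13 = 20 + 52 = 72°C.

72°C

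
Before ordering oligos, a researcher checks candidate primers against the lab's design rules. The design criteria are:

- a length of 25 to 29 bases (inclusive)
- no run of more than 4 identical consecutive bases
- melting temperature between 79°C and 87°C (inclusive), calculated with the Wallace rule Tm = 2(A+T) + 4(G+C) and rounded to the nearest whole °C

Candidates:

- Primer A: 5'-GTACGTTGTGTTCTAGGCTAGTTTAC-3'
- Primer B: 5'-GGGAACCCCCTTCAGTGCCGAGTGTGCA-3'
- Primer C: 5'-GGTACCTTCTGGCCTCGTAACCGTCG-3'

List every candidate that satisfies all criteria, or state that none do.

Primer C only.

Primer A (26 nt, A=4 T=11 G=7 C=4): length 26 ✓; longest run = 3 ✓; Tm = 2·15 + 4·11 = 74°C, outside 79–87°C ✗ — fails.
Primer B (28 nt, A=5 T=5 G=9 C=9): length 28 ✓; longest run = 5, exceeds 4 ✗; Tm = 2·10 + 4·18 = 92°C, outside 79–87°C ✗ — fails.
Primer C (26 nt, A=3 T=7 G=7 C=9): length 26 ✓; longest run = 2 ✓; Tm = 2·10 + 4·16 = 84°C ✓ — passes.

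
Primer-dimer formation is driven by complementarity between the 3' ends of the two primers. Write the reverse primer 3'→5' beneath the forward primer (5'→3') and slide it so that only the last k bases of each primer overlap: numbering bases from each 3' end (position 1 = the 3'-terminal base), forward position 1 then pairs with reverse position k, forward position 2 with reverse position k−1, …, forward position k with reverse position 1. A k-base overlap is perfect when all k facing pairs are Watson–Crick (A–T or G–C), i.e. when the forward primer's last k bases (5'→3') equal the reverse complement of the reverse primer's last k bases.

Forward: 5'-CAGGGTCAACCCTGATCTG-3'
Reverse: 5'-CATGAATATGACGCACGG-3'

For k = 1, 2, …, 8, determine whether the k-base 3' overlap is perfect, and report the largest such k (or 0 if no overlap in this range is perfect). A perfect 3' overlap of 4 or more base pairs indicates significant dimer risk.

Longest perfect overlap: 0 complementary base pairs; below the dimer-risk threshold (threshold 4).

Last 8 bases (5'→3') — forward …CTGATCTG, reverse …ACGCACGG.
Reverse complement of the reverse primer's last 8 bases: CCGTGCGT; its first k bases are the reverse complement of the reverse primer's last k bases, so a perfect k-base overlap needs the forward primer's last k bases to equal them.
Comparing (forward last k vs required): k=1: G vs C ✗; k=2: TG vs CC ✗; k=3: CTG vs CCG ✗; k=4: TCTG vs CCGT ✗; k=5: ATCTG vs CCGTG ✗; k=6: GATCTG vs CCGTGC ✗; k=7: TGATCTG vs CCGTGCG ✗; k=8: CTGATCTG vs CCGTGCGT ✗.
No overlap length from 1 to 8 is perfect, so the longest perfect 3' overlap is 0.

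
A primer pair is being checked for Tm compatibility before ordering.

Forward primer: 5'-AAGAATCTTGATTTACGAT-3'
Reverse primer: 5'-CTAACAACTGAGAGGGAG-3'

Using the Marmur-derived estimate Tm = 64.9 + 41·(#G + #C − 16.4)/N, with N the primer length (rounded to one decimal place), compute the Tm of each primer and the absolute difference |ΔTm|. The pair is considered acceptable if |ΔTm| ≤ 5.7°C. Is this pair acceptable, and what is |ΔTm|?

Forward: G+C = 5, N = 19 → Tm = 64.9 + 41·(5 − 16.4)/19 = 40.3°C.
Reverse: G+C = 9, N = 18 → Tm = 64.9 + 41·(9 − 16.4)/18 = 48.0°C.
|ΔTm| = |40.3 − 48.0| = 7.7°C, > 5.7°C.

|ΔTm| = 7.7°C; the pair is not acceptable.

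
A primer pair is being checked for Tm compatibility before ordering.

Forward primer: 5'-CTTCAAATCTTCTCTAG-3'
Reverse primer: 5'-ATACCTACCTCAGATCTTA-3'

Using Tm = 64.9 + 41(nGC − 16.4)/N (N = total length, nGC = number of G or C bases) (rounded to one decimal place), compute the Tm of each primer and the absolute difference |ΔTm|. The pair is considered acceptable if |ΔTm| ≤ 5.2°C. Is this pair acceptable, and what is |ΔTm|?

Forward: G+C = 6, N = 17 → Tm = 64.9 + 41·(6 − 16.4)/17 = 39.8°C.
Reverse: G+C = 7, N = 19 → Tm = 64.9 + 41·(7 − 16.4)/19 = 44.6°C.
|ΔTm| = |39.8 − 44.6| = 4.8°C, ≤ 5.2°C.

|ΔTm| = 4.8°C; the pair is acceptable.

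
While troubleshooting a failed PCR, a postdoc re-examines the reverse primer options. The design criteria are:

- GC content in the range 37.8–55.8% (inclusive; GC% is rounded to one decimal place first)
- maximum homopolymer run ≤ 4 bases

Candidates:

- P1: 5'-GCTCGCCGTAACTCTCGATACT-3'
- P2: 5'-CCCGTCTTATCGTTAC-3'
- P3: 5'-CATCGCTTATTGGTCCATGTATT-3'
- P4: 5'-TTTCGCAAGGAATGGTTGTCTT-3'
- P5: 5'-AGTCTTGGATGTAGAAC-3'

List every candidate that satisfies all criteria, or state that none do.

P1, P2, P3, P4 and P5.

P1 (22 nt, A=4 T=6 G=4 C=8): GC 12/22 = 54.5% ✓; longest run = 2 ✓ — passes.
P2 (16 nt, A=2 T=6 G=2 C=6): GC 8/16 = 50.0% ✓; longest run = 3 ✓ — passes.
P3 (23 nt, A=4 T=10 G=4 C=5): GC 9/23 = 39.1% ✓; longest run = 2 ✓ — passes.
P4 (22 nt, A=4 T=9 G=6 C=3): GC 9/22 = 40.9% ✓; longest run = 3 ✓ — passes.
P5 (17 nt, A=5 T=5 G=5 C=2): GC 7/17 = 41.2% ✓; longest run = 2 ✓ — passes.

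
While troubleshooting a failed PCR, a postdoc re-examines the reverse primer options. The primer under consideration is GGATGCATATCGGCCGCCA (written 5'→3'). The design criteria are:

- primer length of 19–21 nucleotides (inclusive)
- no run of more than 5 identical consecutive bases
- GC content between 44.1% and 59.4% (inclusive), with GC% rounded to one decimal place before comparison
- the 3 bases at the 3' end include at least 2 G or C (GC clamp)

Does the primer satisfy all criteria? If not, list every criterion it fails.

Fails: GC content.

Base counts: A=4, T=3, G=6, C=6 (length 19).
length: length 19 ✓
homopolymer run: longest run = 2 ✓
GC content: GC 12/19 = 63.2%, outside 44.1–59.4% ✗
GC clamp: 3' end CCA has 2 G/C ✓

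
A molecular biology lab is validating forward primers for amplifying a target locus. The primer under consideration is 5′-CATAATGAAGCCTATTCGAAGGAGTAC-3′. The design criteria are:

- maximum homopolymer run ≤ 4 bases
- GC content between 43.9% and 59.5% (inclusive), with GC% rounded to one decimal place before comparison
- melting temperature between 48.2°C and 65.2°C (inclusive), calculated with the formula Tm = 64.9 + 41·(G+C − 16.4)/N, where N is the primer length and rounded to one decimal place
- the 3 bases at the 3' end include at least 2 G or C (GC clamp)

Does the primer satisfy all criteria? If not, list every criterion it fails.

Base counts: A=10, T=6, G=6, C=5 (length 27).
homopolymer run: longest run = 2 ✓
GC content: GC 11/27 = 40.7%, outside 43.9–59.5% ✗
Tm: Tm = 64.9 + 41·(11 − 16.4)/27 = 56.7°C ✓
GC clamp: 3' end TAC has 1 G/C, need ≥2 ✗

Fails: GC content, GC clamp.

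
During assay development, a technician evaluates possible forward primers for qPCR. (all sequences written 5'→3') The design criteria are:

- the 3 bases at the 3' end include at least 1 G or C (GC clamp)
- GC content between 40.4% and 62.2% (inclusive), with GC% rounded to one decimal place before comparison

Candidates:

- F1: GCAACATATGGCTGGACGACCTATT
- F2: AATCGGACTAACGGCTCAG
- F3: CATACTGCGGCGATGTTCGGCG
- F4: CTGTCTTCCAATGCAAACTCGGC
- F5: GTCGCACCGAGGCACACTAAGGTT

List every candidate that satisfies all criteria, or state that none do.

F1 (25 nt, A=7 T=6 G=6 C=6): 3' end ATT has 0 G/C, need ≥1 ✗; GC 12/25 = 48.0% ✓ — fails.
F2 (19 nt, A=6 T=3 G=5 C=5): 3' end CAG has 2 G/C ✓; GC 10/19 = 52.6% ✓ — passes.
F3 (22 nt, A=3 T=5 G=8 C=6): 3' end GCG has 3 G/C ✓; GC 14/22 = 63.6%, outside 40.4–62.2% ✗ — fails.
F4 (23 nt, A=5 T=6 G=4 C=8): 3' end GGC has 3 G/C ✓; GC 12/23 = 52.2% ✓ — passes.
F5 (24 nt, A=6 T=4 G=7 C=7): 3' end GTT has 1 G/C ✓; GC 14/24 = 58.3% ✓ — passes.

F2, F4 and F5.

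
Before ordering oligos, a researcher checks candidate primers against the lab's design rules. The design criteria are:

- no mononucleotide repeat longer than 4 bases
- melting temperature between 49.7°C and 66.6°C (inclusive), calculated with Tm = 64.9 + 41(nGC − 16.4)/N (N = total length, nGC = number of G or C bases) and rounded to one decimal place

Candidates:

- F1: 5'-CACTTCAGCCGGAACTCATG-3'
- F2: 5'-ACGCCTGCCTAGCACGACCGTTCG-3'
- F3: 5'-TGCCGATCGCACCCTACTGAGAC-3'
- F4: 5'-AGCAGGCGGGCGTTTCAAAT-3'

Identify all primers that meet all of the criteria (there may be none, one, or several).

F1 (20 nt, A=5 T=4 G=4 C=7): longest run = 2 ✓; Tm = 64.9 + 41·(11 − 16.4)/20 = 53.8°C ✓ — passes.
F2 (24 nt, A=4 T=4 G=6 C=10): longest run = 2 ✓; Tm = 64.9 + 41·(16 − 16.4)/24 = 64.2°C ✓ — passes.
F3 (23 nt, A=5 T=4 G=5 C=9): longest run = 3 ✓; Tm = 64.9 + 41·(14 − 16.4)/23 = 60.6°C ✓ — passes.
F4 (20 nt, A=5 T=4 G=7 C=4): longest run = 3 ✓; Tm = 64.9 + 41·(11 − 16.4)/20 = 53.8°C ✓ — passes.

F1, F2, F3 and F4.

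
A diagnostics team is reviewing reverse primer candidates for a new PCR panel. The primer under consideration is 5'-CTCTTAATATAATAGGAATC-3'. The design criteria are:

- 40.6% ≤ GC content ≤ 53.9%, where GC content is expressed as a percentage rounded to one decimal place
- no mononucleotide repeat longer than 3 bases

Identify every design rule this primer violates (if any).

Fails: GC content.

Base counts: A=8, T=7, G=2, C=3 (length 20).
GC content: GC 5/20 = 25.0%, outside 40.6–53.9% ✗
homopolymer run: longest run = 2 ✓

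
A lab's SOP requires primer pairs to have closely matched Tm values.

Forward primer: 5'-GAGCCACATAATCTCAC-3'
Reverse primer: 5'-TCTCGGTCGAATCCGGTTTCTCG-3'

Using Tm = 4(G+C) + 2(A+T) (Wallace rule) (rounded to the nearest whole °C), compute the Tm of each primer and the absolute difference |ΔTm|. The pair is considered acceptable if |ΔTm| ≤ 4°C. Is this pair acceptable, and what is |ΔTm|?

Forward: A=6 T=3 G=2 C=6 → Tm = 2·9 + 4·8 = 50°C.
Reverse: A=2 T=8 G=6 C=7 → Tm = 2·10 + 4·13 = 72°C.
|ΔTm| = |50 − 72| = 22°C, > 4°C.

|ΔTm| = 22°C; the pair is not acceptable.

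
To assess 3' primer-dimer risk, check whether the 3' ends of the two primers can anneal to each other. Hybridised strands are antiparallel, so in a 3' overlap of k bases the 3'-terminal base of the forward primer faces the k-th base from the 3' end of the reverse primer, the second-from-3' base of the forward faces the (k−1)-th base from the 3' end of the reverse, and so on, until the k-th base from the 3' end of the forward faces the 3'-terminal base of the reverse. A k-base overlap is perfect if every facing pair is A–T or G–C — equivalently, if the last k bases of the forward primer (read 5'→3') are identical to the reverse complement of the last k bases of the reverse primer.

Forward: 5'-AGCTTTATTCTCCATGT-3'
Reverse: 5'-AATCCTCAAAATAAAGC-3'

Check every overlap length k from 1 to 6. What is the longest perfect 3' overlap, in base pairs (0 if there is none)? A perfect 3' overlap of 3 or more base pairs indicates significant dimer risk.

Last 6 bases (5'→3') — forward …CCATGT, reverse …TAAAGC.
Reverse complement of the reverse primer's last 6 bases: GCTTTA; its first k bases are the reverse complement of the reverse primer's last k bases, so a perfect k-base overlap needs the forward primer's last k bases to equal them.
Comparing (forward last k vs required): k=1: T vs G ✗; k=2: GT vs GC ✗; k=3: TGT vs GCT ✗; k=4: ATGT vs GCTT ✗; k=5: CATGT vs GCTTT ✗; k=6: CCATGT vs GCTTTA ✗.
No overlap length from 1 to 6 is perfect, so the longest perfect 3' overlap is 0.

Longest perfect overlap: 0 complementary base pairs; below the dimer-risk threshold (threshold 3).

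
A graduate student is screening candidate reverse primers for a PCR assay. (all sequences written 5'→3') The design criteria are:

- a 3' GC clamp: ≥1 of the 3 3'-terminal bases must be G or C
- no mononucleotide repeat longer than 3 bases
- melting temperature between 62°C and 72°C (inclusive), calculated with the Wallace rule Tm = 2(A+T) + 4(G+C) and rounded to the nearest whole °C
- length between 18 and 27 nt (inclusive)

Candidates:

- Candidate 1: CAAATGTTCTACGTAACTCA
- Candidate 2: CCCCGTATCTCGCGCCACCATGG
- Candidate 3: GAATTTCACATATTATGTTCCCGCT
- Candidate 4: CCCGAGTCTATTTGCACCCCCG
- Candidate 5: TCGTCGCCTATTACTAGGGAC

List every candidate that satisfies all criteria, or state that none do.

Candidate 3 and Candidate 5.

Candidate 1 (20 nt, A=7 T=6 G=2 C=5): 3' end TCA has 1 G/C ✓; longest run = 3 ✓; Tm = 2·13 + 4·7 = 54°C, outside 62–72°C ✗; length 20 ✓ — fails.
Candidate 2 (23 nt, A=3 T=4 G=5 C=11): 3' end TGG has 2 G/C ✓; longest run = 4, exceeds 3 ✗; Tm = 2·7 + 4·16 = 78°C, outside 62–72°C ✗; length 23 ✓ — fails.
Candidate 3 (25 nt, A=6 T=10 G=3 C=6): 3' end GCT has 2 G/C ✓; longest run = 3 ✓; Tm = 2·16 + 4·9 = 68°C ✓; length 25 ✓ — passes.
Candidate 4 (22 nt, A=3 T=5 G=4 C=10): 3' end CCG has 3 G/C ✓; longest run = 5, exceeds 3 ✗; Tm = 2·8 + 4·14 = 72°C ✓; length 22 ✓ — fails.
Candidate 5 (21 nt, A=4 T=6 G=5 C=6): 3' end GAC has 2 G/C ✓; longest run = 3 ✓; Tm = 2·10 + 4·11 = 64°C ✓; length 21 ✓ — passes.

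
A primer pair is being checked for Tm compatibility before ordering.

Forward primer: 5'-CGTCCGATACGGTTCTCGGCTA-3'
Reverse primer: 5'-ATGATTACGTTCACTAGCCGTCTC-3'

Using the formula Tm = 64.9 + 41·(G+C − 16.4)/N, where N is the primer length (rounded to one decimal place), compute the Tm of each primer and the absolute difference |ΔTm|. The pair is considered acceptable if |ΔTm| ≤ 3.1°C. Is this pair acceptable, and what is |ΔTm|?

Forward: G+C = 13, N = 22 → Tm = 64.9 + 41·(13 − 16.4)/22 = 58.6°C.
Reverse: G+C = 11, N = 24 → Tm = 64.9 + 41·(11 − 16.4)/24 = 55.7°C.
|ΔTm| = |58.6 − 55.7| = 2.9°C, ≤ 3.1°C.

|ΔTm| = 2.9°C; the pair is acceptable.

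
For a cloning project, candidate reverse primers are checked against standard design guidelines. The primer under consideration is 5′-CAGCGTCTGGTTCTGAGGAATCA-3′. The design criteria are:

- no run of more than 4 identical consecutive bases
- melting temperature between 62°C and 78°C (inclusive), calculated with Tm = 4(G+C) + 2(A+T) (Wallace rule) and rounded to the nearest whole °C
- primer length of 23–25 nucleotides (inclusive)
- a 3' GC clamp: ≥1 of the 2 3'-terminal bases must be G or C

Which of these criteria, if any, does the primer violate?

Meets all criteria.

Base counts: A=5, T=6, G=7, C=5 (length 23).
homopolymer run: longest run = 2 ✓
Tm: Tm = 2·11 + 4·12 = 70°C ✓
length: length 23 ✓
GC clamp: 3' end CA has 1 G/C ✓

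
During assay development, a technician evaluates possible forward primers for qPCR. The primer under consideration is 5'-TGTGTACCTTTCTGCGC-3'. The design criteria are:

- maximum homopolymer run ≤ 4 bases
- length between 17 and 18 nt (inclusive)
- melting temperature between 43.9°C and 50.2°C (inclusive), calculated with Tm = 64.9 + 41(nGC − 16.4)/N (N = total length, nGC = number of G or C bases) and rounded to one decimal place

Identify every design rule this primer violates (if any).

Meets all criteria.

Base counts: A=1, T=7, G=4, C=5 (length 17).
homopolymer run: longest run = 3 ✓
length: length 17 ✓
Tm: Tm = 64.9 + 41·(9 − 16.4)/17 = 47.1°C ✓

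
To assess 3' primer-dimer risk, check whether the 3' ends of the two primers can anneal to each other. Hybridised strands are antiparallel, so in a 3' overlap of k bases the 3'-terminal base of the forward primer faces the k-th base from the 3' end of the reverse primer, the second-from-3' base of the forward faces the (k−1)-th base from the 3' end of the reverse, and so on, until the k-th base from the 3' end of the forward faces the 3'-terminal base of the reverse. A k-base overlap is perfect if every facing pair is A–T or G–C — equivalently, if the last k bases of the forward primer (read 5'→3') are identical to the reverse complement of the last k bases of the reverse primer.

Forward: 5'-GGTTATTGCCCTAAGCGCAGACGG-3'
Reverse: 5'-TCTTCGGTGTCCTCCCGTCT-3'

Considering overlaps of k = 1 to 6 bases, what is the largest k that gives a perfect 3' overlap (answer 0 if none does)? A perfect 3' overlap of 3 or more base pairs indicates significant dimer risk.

Last 6 bases (5'→3') — forward …AGACGG, reverse …CCGTCT.
Reverse complement of the reverse primer's last 6 bases: AGACGG; its first k bases are the reverse complement of the reverse primer's last k bases, so a perfect k-base overlap needs the forward primer's last k bases to equal them.
Comparing (forward last k vs required): k=1: G vs A ✗; k=2: GG vs AG ✗; k=3: CGG vs AGA ✗; k=4: ACGG vs AGAC ✗; k=5: GACGG vs AGACG ✗; k=6: AGACGG vs AGACGG ✓.
Only k = 6 is perfect, so the longest perfect 3' overlap is 6.

Longest perfect overlap: 6 complementary base pairs; significant dimer risk (threshold 3).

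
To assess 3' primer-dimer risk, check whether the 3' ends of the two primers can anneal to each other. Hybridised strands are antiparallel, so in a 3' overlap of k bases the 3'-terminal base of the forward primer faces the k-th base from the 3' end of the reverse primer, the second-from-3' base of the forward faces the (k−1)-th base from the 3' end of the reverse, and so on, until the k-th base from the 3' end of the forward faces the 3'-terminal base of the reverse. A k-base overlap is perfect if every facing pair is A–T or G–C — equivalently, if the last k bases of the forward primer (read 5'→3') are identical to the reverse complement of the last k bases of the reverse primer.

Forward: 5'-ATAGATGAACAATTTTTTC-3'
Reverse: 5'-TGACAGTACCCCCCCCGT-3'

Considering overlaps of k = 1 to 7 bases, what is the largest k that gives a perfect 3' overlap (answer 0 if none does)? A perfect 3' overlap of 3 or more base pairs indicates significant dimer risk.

Last 7 bases (5'→3') — forward …TTTTTTC, reverse …CCCCCGT.
Reverse complement of the reverse primer's last 7 bases: ACGGGGG; its first k bases are the reverse complement of the reverse primer's last k bases, so a perfect k-base overlap needs the forward primer's last k bases to equal them.
Comparing (forward last k vs required): k=1: C vs A ✗; k=2: TC vs AC ✗; k=3: TTC vs ACG ✗; k=4: TTTC vs ACGG ✗; k=5: TTTTC vs ACGGG ✗; k=6: TTTTTC vs ACGGGG ✗; k=7: TTTTTTC vs ACGGGGG ✗.
No overlap length from 1 to 7 is perfect, so the longest perfect 3' overlap is 0.

Longest perfect overlap: 0 complementary base pairs; below the dimer-risk threshold (threshold 3).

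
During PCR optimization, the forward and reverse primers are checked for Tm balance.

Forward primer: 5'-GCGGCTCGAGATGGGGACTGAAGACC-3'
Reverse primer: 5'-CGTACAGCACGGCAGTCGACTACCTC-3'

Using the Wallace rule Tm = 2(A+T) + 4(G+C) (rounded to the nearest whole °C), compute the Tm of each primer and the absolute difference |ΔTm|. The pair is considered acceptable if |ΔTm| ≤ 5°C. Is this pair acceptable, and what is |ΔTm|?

Forward: A=6 T=3 G=11 C=6 → Tm = 2·9 + 4·17 = 86°C.
Reverse: A=6 T=4 G=6 C=10 → Tm = 2·10 + 4·16 = 84°C.
|ΔTm| = |86 − 84| = 2°C, ≤ 5°C.

|ΔTm| = 2°C; the pair is acceptable.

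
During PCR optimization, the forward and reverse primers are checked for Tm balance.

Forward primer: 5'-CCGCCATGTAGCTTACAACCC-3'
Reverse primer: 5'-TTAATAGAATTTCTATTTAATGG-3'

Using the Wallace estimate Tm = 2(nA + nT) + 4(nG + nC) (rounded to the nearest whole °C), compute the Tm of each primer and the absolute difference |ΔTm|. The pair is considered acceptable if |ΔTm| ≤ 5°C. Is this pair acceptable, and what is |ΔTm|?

|ΔTm| = 12°C; the pair is not acceptable.

Forward: A=5 T=4 G=3 C=9 → Tm = 2·9 + 4·12 = 66°C.
Reverse: A=8 T=11 G=3 C=1 → Tm = 2·19 + 4·4 = 54°C.
|ΔTm| = |66 − 54| = 12°C, > 5°C.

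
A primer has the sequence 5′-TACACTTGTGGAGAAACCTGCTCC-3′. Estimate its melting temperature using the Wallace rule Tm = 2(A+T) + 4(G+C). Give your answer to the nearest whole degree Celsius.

Base counts: A=6, T=6, G=5, C=7 (length 24).
Tm = 2·(6+6) + 4·(5+7) = 2·12 + 4·12 = 24 + 48 = 72°C.

72°C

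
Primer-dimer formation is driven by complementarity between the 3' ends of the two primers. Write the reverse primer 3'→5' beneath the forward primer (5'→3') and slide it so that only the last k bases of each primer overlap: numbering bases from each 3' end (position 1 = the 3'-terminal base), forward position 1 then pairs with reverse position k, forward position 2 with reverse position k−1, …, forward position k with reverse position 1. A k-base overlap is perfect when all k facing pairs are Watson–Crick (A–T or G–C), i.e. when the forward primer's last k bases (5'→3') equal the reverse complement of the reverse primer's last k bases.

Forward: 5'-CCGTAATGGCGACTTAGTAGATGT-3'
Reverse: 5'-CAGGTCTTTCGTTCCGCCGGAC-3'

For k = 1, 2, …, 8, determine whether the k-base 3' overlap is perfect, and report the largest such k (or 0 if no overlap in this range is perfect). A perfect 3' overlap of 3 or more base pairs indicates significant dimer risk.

Longest perfect overlap: 2 complementary base pairs; below the dimer-risk threshold (threshold 3).

Last 8 bases (5'→3') — forward …GTAGATGT, reverse …CGCCGGAC.
Reverse complement of the reverse primer's last 8 bases: GTCCGGCG; its first k bases are the reverse complement of the reverse primer's last k bases, so a perfect k-base overlap needs the forward primer's last k bases to equal them.
Comparing (forward last k vs required): k=1: T vs G ✗; k=2: GT vs GT ✓; k=3: TGT vs GTC ✗; k=4: ATGT vs GTCC ✗; k=5: GATGT vs GTCCG ✗; k=6: AGATGT vs GTCCGG ✗; k=7: TAGATGT vs GTCCGGC ✗; k=8: GTAGATGT vs GTCCGGCG ✗.
Only k = 2 is perfect, so the longest perfect 3' overlap is 2.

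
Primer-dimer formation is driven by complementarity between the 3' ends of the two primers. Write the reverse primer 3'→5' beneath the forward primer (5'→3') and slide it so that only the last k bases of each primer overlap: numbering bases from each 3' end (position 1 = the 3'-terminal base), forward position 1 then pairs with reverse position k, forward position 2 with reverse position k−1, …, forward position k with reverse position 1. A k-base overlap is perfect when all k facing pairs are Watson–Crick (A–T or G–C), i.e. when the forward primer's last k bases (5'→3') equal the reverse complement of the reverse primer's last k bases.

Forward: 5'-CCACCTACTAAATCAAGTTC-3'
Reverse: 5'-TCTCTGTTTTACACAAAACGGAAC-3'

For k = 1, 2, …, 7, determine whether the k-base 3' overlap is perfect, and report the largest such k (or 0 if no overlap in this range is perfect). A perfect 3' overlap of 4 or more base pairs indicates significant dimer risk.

Last 7 bases (5'→3') — forward …CAAGTTC, reverse …ACGGAAC.
Reverse complement of the reverse primer's last 7 bases: GTTCCGT; its first k bases are the reverse complement of the reverse primer's last k bases, so a perfect k-base overlap needs the forward primer's last k bases to equal them.
Comparing (forward last k vs required): k=1: C vs G ✗; k=2: TC vs GT ✗; k=3: TTC vs GTT ✗; k=4: GTTC vs GTTC ✓; k=5: AGTTC vs GTTCC ✗; k=6: AAGTTC vs GTTCCG ✗; k=7: CAAGTTC vs GTTCCGT ✗.
Only k = 4 is perfect, so the longest perfect 3' overlap is 4.

Longest perfect overlap: 4 complementary base pairs; significant dimer risk (threshold 4).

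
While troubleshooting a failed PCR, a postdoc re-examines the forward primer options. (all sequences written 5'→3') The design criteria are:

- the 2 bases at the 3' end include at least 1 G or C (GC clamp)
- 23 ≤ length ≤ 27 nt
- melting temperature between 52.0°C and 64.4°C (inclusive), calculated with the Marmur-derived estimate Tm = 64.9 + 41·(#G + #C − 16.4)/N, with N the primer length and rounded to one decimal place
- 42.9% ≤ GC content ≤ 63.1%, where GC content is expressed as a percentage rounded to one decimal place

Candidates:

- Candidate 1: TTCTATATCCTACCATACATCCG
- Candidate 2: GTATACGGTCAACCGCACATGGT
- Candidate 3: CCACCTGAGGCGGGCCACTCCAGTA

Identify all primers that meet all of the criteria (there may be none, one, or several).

Candidate 1 (23 nt, A=6 T=8 G=1 C=8): 3' end CG has 2 G/C ✓; length 23 ✓; Tm = 64.9 + 41·(9 − 16.4)/23 = 51.7°C, outside 52.0–64.4°C ✗; GC 9/23 = 39.1%, outside 42.9–63.1% ✗ — fails.
Candidate 2 (23 nt, A=6 T=5 G=6 C=6): 3' end GT has 1 G/C ✓; length 23 ✓; Tm = 64.9 + 41·(12 − 16.4)/23 = 57.1°C ✓; GC 12/23 = 52.2% ✓ — passes.
Candidate 3 (25 nt, A=5 T=3 G=7 C=10): 3' end TA has 0 G/C, need ≥1 ✗; length 25 ✓; Tm = 64.9 + 41·(17 − 16.4)/25 = 65.9°C, outside 52.0–64.4°C ✗; GC 17/25 = 68.0%, outside 42.9–63.1% ✗ — fails.

Candidate 2 only.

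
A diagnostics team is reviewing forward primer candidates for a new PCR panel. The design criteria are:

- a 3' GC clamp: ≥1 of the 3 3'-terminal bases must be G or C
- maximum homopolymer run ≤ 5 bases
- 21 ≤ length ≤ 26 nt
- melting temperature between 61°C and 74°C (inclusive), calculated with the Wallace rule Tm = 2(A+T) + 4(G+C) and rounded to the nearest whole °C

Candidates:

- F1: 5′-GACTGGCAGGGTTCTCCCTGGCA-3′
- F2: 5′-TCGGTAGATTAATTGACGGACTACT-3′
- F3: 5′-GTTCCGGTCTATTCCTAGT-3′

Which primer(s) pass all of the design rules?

F1 (23 nt, A=3 T=5 G=8 C=7): 3' end GCA has 2 G/C ✓; longest run = 3 ✓; length 23 ✓; Tm = 2·8 + 4·15 = 76°C, outside 61–74°C ✗ — fails.
F2 (25 nt, A=7 T=8 G=6 C=4): 3' end ACT has 1 G/C ✓; longest run = 2 ✓; length 25 ✓; Tm = 2·15 + 4·10 = 70°C ✓ — passes.
F3 (19 nt, A=2 T=8 G=4 C=5): 3' end AGT has 1 G/C ✓; longest run = 2 ✓; length 19, outside 21–26 ✗; Tm = 2·10 + 4·9 = 56°C, outside 61–74°C ✗ — fails.

F2 only.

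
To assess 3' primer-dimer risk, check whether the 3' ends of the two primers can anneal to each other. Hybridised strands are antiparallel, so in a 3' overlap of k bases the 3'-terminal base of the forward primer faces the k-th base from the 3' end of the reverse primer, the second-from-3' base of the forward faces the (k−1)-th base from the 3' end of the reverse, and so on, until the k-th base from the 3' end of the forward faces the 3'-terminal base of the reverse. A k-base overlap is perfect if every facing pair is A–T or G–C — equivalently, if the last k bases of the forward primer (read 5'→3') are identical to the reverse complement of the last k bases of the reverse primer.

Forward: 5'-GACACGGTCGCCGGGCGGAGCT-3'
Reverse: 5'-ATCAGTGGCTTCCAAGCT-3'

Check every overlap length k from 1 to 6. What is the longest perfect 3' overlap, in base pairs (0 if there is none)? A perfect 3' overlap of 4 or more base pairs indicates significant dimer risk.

Longest perfect overlap: 4 complementary base pairs; significant dimer risk (threshold 4).

Last 6 bases (5'→3') — forward …GGAGCT, reverse …CAAGCT.
Reverse complement of the reverse primer's last 6 bases: AGCTTG; its first k bases are the reverse complement of the reverse primer's last k bases, so a perfect k-base overlap needs the forward primer's last k bases to equal them.
Comparing (forward last k vs required): k=1: T vs A ✗; k=2: CT vs AG ✗; k=3: GCT vs AGC ✗; k=4: AGCT vs AGCT ✓; k=5: GAGCT vs AGCTT ✗; k=6: GGAGCT vs AGCTTG ✗.
Only k = 4 is perfect, so the longest perfect 3' overlap is 4.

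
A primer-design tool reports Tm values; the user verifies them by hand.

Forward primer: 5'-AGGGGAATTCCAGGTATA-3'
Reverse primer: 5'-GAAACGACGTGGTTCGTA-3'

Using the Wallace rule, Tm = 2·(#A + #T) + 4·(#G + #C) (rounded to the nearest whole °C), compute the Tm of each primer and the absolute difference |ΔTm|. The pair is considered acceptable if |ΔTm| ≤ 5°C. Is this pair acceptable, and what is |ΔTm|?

|ΔTm| = 2°C; the pair is acceptable.

Forward: A=6 T=4 G=6 C=2 → Tm = 2·10 + 4·8 = 52°C.
Reverse: A=5 T=4 G=6 C=3 → Tm = 2·9 + 4·9 = 54°C.
|ΔTm| = |52 − 54| = 2°C, ≤ 5°C.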